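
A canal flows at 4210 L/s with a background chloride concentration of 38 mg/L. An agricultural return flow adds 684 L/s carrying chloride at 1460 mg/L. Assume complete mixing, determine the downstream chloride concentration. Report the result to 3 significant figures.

237 mg/L

Mixed concentration C = ΣQC/ΣQ = (4210·38.00 + 684.0·1460) / 4894 = 1159000/4894 = 236.7 mg/L.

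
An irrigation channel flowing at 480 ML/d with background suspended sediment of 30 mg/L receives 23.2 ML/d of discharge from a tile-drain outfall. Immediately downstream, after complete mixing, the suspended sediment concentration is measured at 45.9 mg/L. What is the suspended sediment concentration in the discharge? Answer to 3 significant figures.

375 mg/L

Mass balance: 480.0·30.00 + 23.20·Cₑ = 503.2·45.90
→ Cₑ = (503.2·45.90 − 480.0·30.00) / 23.20 = 374.9 mg/L.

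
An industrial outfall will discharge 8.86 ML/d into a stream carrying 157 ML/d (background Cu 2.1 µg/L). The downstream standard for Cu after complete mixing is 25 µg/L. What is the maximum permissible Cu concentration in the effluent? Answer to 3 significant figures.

431 µg/L

At the limit, (Qr·Cr + Qe·Cₑ)/(Qr + Qe) = 25:
Cₑ = (165.9·25 − 157.0·2.100) / 8.860 = 430.8 µg/L.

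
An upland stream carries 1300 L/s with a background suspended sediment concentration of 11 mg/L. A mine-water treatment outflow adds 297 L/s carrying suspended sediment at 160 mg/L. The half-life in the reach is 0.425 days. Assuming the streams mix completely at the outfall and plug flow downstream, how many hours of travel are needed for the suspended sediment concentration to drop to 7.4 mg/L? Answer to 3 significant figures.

Conservation of mass: C = (1300·11.00 + 297.0·160.0) / 1597 = 61820/1597 = 38.71 mg/L.
Half-life 0.425 d → k = ln 2 / 0.425 = 1.631 d⁻¹.
38.71·exp(−k·t) = 7.4 → t = ln(38.71/7.4)/k = 87650 s = 24.35 h.

24.3 h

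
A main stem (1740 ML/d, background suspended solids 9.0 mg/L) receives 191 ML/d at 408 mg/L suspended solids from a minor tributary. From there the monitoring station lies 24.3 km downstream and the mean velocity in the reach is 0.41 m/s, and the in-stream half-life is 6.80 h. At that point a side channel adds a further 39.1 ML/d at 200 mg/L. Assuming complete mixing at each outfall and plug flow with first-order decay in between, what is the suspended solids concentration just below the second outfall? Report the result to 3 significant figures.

Conservation of mass: C = (1740·9.000 + 191.0·408.0) / 1931 = 93590/1931 = 48.47 mg/L; combined flow 1931 ML/d.
Travel time t = 24.3·1000 / 0.41 = 59270 s = 16.46 h.
Half-life 6.80 h → k = ln 2 / 6.80 = 0.1019 h⁻¹ = 2.446 d⁻¹.
Decay over the reach: 48.47·exp(−kt) = 48.47·0.1867 = 9.049 mg/L.
Second outfall: C = (1931·9.049 + 39.10·200.0)/1970 = 12.84 mg/L.

12.8 mg/L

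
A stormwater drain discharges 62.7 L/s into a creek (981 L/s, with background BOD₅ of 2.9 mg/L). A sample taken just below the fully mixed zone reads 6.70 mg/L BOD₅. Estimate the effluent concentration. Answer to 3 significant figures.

66.2 mg/L

Mass balance: 981.0·2.900 + 62.70·Cₑ = 1044·6.700
→ Cₑ = (1044·6.700 − 981.0·2.900) / 62.70 = 66.15 mg/L.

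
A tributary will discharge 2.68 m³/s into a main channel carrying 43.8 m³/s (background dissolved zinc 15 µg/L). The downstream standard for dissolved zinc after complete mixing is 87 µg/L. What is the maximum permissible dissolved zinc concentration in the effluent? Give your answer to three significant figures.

At the limit, (Qr·Cr + Qe·Cₑ)/(Qr + Qe) = 87:
Cₑ = (46.48·87 − 43.80·15.00) / 2.680 = 1264 µg/L.

1260 µg/L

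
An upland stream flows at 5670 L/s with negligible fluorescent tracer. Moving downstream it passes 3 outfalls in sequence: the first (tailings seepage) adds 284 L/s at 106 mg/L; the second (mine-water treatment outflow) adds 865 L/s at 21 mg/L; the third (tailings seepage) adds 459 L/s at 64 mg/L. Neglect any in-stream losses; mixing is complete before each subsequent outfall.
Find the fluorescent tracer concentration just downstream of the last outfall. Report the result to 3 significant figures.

10.7 mg/L

After outfall 1: Q = 5670 + 284.0 = 5954 L/s; C = (5670·0 + 284.0·106.0)/5954 = 5.056 mg/L.
After outfall 2: Q = 5954 + 865.0 = 6819 L/s; C = (5954·5.056 + 865.0·21.00)/6819 = 7.079 mg/L.
After outfall 3: Q = 6819 + 459.0 = 7278 L/s; C = (6819·7.079 + 459.0·64.00)/7278 = 10.67 mg/L.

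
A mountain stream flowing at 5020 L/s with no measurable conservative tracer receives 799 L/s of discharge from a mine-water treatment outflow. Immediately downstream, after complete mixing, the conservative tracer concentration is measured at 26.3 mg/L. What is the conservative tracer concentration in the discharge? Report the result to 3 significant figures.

Mass balance: 5020·0 + 799.0·Cₑ = 5819·26.30
→ Cₑ = (5819·26.30 − 5020·0) / 799.0 = 191.5 mg/L.

192 mg/L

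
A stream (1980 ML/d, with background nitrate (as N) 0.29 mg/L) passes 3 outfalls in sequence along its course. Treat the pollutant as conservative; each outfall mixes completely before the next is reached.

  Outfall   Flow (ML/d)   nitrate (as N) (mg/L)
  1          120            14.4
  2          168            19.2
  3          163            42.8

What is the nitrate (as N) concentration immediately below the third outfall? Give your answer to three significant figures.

Outfall 1: combined Q = 2100 ML/d; C = (1980·0.2900 + 120.0·14.40)/2100 = 1.096 mg/L.
Outfall 2: combined Q = 2268 ML/d; C = (2100·1.096 + 168.0·19.20)/2268 = 2.437 mg/L.
Outfall 3: combined Q = 2431 ML/d; C = (2268·2.437 + 163.0·42.80)/2431 = 5.144 mg/L.

5.14 mg/L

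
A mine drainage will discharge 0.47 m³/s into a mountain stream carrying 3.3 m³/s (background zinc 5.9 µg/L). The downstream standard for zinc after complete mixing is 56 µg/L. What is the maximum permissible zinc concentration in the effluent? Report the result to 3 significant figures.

At the limit, (Qr·Cr + Qe·Cₑ)/(Qr + Qe) = 56:
Cₑ = (3.770·56 − 3.300·5.900) / 0.4700 = 407.8 µg/L.

408 µg/L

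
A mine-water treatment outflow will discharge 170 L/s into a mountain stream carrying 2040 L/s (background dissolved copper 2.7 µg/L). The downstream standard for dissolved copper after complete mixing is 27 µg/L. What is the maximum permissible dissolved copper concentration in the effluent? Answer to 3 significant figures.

319 µg/L

At the limit, (Qr·Cr + Qe·Cₑ)/(Qr + Qe) = 27:
Cₑ = (2210·27 − 2040·2.700) / 170.0 = 318.6 µg/L.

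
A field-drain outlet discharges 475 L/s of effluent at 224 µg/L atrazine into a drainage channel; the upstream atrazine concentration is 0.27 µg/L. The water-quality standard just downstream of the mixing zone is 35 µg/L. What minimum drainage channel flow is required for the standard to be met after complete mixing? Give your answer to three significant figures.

2580 L/s

Set C_mix = 35: (Q·0.2700 + 475.0·224.0) / (Q + 475.0) = 35
→ Q = 475.0·(224.0 − 35)/(35 − 0.2700) = 2585 L/s.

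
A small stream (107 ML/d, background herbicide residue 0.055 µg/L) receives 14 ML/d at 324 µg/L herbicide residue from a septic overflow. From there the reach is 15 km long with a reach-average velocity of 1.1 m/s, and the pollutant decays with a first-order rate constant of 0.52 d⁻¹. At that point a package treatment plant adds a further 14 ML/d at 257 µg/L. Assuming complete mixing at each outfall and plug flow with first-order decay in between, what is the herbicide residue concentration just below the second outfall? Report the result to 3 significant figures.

57.6 µg/L

Mixed concentration C = ΣQC/ΣQ = (107.0·0.05500 + 14.00·324.0) / 121.0 = 4542/121.0 = 37.54 µg/L; combined flow 121.0 ML/d.
Travel time t = 15·1000 / 1.1 = 13640 s = 3.788 h.
Applying C = C₀e^(−kt): 37.54 × 0.9212 = 34.58 µg/L.
At the second outfall, C = (121.0·34.58 + 14.00·257.0) / (121.0 + 14.00) = 57.64 µg/L.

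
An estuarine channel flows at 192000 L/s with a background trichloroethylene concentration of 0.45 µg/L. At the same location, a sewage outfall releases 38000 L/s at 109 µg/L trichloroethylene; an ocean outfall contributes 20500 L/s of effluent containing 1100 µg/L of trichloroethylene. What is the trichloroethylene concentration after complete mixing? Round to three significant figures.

107 µg/L

Mass balance: C = (192000·0.4500 + 38000·109.0 + 20500·1100) / 250500 = 26780000/250500 = 106.9 µg/L.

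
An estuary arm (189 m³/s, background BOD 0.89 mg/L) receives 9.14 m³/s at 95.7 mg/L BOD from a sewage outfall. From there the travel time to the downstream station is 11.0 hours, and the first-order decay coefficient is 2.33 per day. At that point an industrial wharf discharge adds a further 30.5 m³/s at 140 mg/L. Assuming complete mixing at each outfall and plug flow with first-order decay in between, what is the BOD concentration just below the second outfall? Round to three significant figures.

Conservation of mass: C = (189.0·0.8900 + 9.140·95.70) / 198.1 = 1043/198.1 = 5.263 mg/L; combined flow 198.1 m³/s.
First-order decay: C = 5.263·exp(−k·t) = 5.263·0.3437 = 1.809 mg/L.
At the second outfall, C = (198.1·1.809 + 30.50·140.0) / (198.1 + 30.50) = 20.24 mg/L.

20.2 mg/L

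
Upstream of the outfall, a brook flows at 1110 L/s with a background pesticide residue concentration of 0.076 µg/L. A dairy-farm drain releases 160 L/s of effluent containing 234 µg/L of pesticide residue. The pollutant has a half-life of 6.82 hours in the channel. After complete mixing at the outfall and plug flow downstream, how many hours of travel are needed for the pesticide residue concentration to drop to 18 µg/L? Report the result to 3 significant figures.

4.88 h

Conservation of mass: C = (1110·0.07600 + 160.0·234.0) / 1270 = 37520/1270 = 29.55 µg/L.
Half-life 6.82 h → k = ln 2 / 6.82 = 0.1016 h⁻¹ = 2.439 d⁻¹.
29.55·exp(−k·t) = 18 → t = ln(29.55/18)/k = 17550 s = 4.876 h.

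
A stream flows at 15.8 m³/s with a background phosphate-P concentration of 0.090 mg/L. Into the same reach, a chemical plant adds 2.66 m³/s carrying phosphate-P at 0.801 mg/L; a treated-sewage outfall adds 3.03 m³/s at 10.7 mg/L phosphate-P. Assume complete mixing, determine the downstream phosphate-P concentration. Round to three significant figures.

1.67 mg/L

Conservation of mass: C = (15.80·0.09000 + 2.660·0.8010 + 3.030·10.70) / 21.49 = 35.97/21.49 = 1.674 mg/L.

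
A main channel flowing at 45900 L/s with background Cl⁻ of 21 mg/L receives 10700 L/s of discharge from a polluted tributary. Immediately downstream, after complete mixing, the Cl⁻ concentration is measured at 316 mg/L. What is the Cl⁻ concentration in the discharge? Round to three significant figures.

Mass balance: 45900·21.00 + 10700·Cₑ = 56600·316.0
→ Cₑ = (56600·316.0 − 45900·21.00) / 10700 = 1581 mg/L.

1580 mg/L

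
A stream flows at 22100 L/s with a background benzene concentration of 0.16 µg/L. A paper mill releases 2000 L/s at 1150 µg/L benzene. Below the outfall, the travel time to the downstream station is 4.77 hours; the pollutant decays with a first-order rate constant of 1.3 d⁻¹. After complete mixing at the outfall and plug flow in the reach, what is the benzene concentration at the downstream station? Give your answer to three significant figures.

Mixed concentration C = ΣQC/ΣQ = (22100·0.1600 + 2000·1150) / 24100 = 2304000/24100 = 95.58 µg/L.
Decay over the reach: 95.58·exp(−kt) = 95.58·0.7723 = 73.82 µg/L.

73.8 µg/L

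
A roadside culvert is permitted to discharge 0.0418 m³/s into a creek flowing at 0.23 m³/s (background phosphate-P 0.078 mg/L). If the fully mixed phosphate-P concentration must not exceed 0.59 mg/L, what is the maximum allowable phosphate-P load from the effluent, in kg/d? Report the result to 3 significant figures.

Mass balance at the limit: 0.2300·0.07800 + 0.04180·Cₑ = 0.2718·0.59 → Cₑ = 3.407 mg/L.
Load = 0.04180 m³/s × 3.407 g/m³ × 86 400 s/d = 12.31 kg/d.

12.3 kg/d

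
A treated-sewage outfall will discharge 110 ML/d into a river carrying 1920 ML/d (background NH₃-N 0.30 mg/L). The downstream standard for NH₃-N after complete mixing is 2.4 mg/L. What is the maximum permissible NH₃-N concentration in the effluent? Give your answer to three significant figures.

At the limit, (Qr·Cr + Qe·Cₑ)/(Qr + Qe) = 2.4:
Cₑ = (2030·2.4 − 1920·0.3000) / 110.0 = 39.05 mg/L.

39.1 mg/L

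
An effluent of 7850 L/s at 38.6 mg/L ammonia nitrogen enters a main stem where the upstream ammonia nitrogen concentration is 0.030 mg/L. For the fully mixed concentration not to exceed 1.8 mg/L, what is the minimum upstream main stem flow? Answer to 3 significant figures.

163000 L/s

Set C_mix = 1.8: (Q·0.03000 + 7850·38.60) / (Q + 7850) = 1.8
→ Q = 7850·(38.60 − 1.8)/(1.8 − 0.03000) = 163200 L/s.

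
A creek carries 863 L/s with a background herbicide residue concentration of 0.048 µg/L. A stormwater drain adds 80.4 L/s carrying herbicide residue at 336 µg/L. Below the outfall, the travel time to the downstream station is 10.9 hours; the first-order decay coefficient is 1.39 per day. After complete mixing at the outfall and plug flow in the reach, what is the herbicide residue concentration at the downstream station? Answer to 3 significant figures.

15.3 µg/L

Flow-weighted average: C = (863.0·0.04800 + 80.40·336.0) / 943.4 = 27060/943.4 = 28.68 µg/L.
After decay, C = 28.68 × e^(−kt) = 28.68 × 0.5319 = 15.25 µg/L.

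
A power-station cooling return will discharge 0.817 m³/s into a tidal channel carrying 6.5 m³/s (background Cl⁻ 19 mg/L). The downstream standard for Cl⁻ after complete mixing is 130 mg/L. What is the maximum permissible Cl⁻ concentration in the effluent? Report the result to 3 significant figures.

At the limit, (Qr·Cr + Qe·Cₑ)/(Qr + Qe) = 130:
Cₑ = (7.317·130 − 6.500·19.00) / 0.8170 = 1013 mg/L.

1010 mg/L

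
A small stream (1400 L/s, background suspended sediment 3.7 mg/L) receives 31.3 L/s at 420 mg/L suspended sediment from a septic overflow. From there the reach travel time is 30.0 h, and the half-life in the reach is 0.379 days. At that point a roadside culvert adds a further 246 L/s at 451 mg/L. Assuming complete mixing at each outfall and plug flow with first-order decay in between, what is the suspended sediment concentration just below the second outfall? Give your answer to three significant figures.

Conservation of mass: C = (1400·3.700 + 31.30·420.0) / 1431 = 18330/1431 = 12.80 mg/L; combined flow 1431 L/s.
Half-life 0.379 d → k = ln 2 / 0.379 = 1.829 d⁻¹.
Applying C = C₀e^(−kt): 12.80 × 0.1017 = 1.302 mg/L.
Second outfall: C = (1431·1.302 + 246.0·451.0)/1677 = 67.26 mg/L.

67.3 mg/L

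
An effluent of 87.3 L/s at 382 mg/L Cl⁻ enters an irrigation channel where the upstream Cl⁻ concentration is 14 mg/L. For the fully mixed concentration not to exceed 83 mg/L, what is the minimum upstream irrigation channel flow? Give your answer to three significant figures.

378 L/s

Set C_mix = 83: (Q·14.00 + 87.30·382.0) / (Q + 87.30) = 83
→ Q = 87.30·(382.0 − 83)/(83 − 14.00) = 378.3 L/s.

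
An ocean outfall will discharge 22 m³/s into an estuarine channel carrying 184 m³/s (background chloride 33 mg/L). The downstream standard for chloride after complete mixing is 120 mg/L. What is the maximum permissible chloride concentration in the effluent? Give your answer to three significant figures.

At the limit, (Qr·Cr + Qe·Cₑ)/(Qr + Qe) = 120:
Cₑ = (206.0·120 − 184.0·33.00) / 22.00 = 847.6 mg/L.

848 mg/L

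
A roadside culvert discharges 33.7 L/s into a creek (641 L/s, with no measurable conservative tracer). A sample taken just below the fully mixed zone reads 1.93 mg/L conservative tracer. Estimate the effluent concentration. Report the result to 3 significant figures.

38.6 mg/L

Mass balance: 641.0·0 + 33.70·Cₑ = 674.7·1.930
→ Cₑ = (674.7·1.930 − 641.0·0) / 33.70 = 38.64 mg/L.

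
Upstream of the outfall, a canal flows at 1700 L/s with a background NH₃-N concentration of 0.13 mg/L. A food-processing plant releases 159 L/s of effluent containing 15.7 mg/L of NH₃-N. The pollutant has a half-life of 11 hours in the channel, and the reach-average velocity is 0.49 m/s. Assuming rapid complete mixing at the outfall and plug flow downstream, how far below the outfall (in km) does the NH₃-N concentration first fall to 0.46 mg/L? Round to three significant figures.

32.4 km

Mixed concentration C = ΣQC/ΣQ = (1700·0.1300 + 159.0·15.70) / 1859 = 2717/1859 = 1.462 mg/L.
Half-life 11 h → k = ln 2 / 11 = 0.06301 h⁻¹ = 1.512 d⁻¹.
Set 1.462·exp(−k·t) = 0.46 → t = ln(1.462/0.46)/k = 66050 s = 18.35 h.
Distance = v·t = 0.49·66050 = 32360 m = 32.36 km.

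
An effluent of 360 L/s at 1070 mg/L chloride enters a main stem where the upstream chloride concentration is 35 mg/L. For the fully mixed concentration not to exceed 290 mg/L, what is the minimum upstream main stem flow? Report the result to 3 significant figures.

Set C_mix = 290: (Q·35.00 + 360.0·1070) / (Q + 360.0) = 290
→ Q = 360.0·(1070 − 290)/(290 − 35.00) = 1101 L/s.

1100 L/s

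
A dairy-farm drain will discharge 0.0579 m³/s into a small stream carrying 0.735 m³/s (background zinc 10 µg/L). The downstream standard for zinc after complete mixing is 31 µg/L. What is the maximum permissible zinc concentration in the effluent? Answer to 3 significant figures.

298 µg/L

At the limit, (Qr·Cr + Qe·Cₑ)/(Qr + Qe) = 31:
Cₑ = (0.7929·31 − 0.7350·10.00) / 0.05790 = 297.6 µg/L.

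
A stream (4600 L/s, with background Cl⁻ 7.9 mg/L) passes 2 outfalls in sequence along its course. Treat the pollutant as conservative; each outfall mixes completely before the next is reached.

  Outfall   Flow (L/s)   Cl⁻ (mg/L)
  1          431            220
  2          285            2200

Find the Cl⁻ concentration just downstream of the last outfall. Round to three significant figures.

143 mg/L

Below outfall 1: Q → 5031 L/s, C = (4600·7.900 + 431.0·220.0)/5031 = 26.07 mg/L.
Below outfall 2: Q → 5316 L/s, C = (5031·26.07 + 285.0·2200)/5316 = 142.6 mg/L.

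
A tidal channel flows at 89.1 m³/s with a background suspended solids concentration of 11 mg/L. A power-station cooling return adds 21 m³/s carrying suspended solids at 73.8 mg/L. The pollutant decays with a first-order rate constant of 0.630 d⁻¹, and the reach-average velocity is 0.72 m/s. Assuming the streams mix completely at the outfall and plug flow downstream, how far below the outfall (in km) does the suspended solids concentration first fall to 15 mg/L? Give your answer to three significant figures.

Mixed concentration C = ΣQC/ΣQ = (89.10·11.00 + 21.00·73.80) / 110.1 = 2530/110.1 = 22.98 mg/L.
Set 22.98·exp(−k·t) = 15 → t = ln(22.98/15)/k = 58490 s = 16.25 h.
Distance = v·t = 0.72·58490 = 42110 m = 42.11 km.

42.1 km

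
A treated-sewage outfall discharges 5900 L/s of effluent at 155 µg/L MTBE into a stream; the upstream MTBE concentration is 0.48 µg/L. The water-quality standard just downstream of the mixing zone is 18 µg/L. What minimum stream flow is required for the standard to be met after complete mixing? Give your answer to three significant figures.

46100 L/s

Set C_mix = 18: (Q·0.4800 + 5900·155.0) / (Q + 5900) = 18
→ Q = 5900·(155.0 − 18)/(18 − 0.4800) = 46140 L/s.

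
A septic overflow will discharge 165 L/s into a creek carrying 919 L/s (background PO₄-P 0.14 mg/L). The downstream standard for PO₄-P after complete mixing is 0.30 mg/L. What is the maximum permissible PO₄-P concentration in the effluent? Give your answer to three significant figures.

At the limit, (Qr·Cr + Qe·Cₑ)/(Qr + Qe) = 0.30:
Cₑ = (1084·0.30 − 919.0·0.1400) / 165.0 = 1.191 mg/L.

1.19 mg/L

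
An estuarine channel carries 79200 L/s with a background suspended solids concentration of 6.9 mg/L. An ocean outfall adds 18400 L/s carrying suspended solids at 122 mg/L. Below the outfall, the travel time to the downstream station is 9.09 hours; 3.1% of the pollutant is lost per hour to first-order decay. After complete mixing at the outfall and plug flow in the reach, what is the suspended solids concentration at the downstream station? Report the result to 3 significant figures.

21.5 mg/L

After mixing, C = (79200·6.900 + 18400·122.0) / 97600 = 2791000/97600 = 28.60 mg/L.
3.1%/h lost → k = −ln(1 − 0.031) = 0.03149 h⁻¹.
Decay over the reach: 28.60·exp(−kt) = 28.60·0.7511 = 21.48 mg/L.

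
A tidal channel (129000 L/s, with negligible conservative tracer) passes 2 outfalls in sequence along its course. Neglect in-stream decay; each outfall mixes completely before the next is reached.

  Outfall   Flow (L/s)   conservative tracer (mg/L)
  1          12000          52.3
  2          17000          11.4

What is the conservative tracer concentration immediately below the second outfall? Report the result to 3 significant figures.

Below outfall 1: Q → 141000 L/s, C = (129000·0 + 12000·52.30)/141000 = 4.451 mg/L.
Below outfall 2: Q → 158000 L/s, C = (141000·4.451 + 17000·11.40)/158000 = 5.199 mg/L.

5.20 mg/L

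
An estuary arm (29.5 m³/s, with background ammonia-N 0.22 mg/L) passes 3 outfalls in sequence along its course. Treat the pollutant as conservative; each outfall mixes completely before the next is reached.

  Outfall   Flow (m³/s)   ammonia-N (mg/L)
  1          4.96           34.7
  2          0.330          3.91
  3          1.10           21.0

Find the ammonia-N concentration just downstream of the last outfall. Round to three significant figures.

5.66 mg/L

After outfall 1: Q = 29.50 + 4.960 = 34.46 m³/s; C = (29.50·0.2200 + 4.960·34.70)/34.46 = 5.183 mg/L.
After outfall 2: Q = 34.46 + 0.3300 = 34.79 m³/s; C = (34.46·5.183 + 0.3300·3.910)/34.79 = 5.171 mg/L.
After outfall 3: Q = 34.79 + 1.100 = 35.89 m³/s; C = (34.79·5.171 + 1.100·21.00)/35.89 = 5.656 mg/L.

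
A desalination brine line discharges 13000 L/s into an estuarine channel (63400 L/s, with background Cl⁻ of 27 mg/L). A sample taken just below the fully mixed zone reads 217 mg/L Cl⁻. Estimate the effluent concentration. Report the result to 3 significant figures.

Mass balance: 63400·27.00 + 13000·Cₑ = 76400·217.0
→ Cₑ = (76400·217.0 − 63400·27.00) / 13000 = 1144 mg/L.

1140 mg/L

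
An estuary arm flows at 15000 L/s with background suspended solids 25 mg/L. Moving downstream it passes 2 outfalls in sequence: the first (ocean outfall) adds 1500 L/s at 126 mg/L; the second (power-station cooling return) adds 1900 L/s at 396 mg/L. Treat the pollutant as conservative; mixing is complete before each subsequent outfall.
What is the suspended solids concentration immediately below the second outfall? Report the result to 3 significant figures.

71.5 mg/L

Outfall 1: combined Q = 16500 L/s; C = (15000·25.00 + 1500·126.0)/16500 = 34.18 mg/L.
Outfall 2: combined Q = 18400 L/s; C = (16500·34.18 + 1900·396.0)/18400 = 71.54 mg/L.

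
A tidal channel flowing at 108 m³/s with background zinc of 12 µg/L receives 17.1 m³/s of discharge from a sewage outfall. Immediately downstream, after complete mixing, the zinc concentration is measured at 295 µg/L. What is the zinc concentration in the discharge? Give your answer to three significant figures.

2080 µg/L

Mass balance: 108.0·12.00 + 17.10·Cₑ = 125.1·295.0
→ Cₑ = (125.1·295.0 − 108.0·12.00) / 17.10 = 2082 µg/L.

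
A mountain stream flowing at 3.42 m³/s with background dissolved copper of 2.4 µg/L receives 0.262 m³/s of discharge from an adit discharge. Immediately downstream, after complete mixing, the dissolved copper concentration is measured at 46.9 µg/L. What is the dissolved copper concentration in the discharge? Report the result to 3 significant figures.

628 µg/L

Mass balance: 3.420·2.400 + 0.2620·Cₑ = 3.682·46.90
→ Cₑ = (3.682·46.90 − 3.420·2.400) / 0.2620 = 627.8 µg/L.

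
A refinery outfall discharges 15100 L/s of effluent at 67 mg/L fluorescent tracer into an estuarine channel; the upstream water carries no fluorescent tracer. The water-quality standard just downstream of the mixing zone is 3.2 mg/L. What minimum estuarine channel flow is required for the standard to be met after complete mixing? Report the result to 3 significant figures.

Set C_mix = 3.2: (Q·0 + 15100·67.00) / (Q + 15100) = 3.2
→ Q = 15100·(67.00 − 3.2)/(3.2 − 0) = 301100 L/s.

301000 L/s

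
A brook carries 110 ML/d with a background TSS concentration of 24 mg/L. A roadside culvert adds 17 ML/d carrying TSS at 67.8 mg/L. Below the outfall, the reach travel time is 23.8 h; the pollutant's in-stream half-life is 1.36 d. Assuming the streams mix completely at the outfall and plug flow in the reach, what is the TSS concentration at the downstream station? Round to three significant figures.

Mixed concentration C = ΣQC/ΣQ = (110.0·24.00 + 17.00·67.80) / 127.0 = 3793/127.0 = 29.86 mg/L.
Half-life 1.36 d → k = ln 2 / 1.36 = 0.5097 d⁻¹.
First-order decay: C = 29.86·exp(−k·t) = 29.86·0.6033 = 18.01 mg/L.

18.0 mg/L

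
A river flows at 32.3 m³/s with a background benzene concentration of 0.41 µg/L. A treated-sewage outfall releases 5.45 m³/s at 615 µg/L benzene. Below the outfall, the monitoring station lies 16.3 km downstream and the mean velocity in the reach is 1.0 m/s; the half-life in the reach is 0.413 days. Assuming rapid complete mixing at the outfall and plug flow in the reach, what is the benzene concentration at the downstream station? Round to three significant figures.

64.9 µg/L

Mass balance: C = (32.30·0.4100 + 5.450·615.0) / 37.75 = 3365/37.75 = 89.14 µg/L.
Travel time t = 16.3·1000 / 1.0 = 16300 s = 4.528 h.
Half-life 0.413 d → k = ln 2 / 0.413 = 1.678 d⁻¹.
Applying C = C₀e^(−kt): 89.14 × 0.7286 = 64.95 µg/L.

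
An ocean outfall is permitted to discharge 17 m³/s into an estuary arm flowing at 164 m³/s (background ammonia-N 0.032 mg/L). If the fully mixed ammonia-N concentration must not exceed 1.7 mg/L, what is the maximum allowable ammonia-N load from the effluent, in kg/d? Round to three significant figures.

26100 kg/d

Mass balance at the limit: 164.0·0.03200 + 17.00·Cₑ = 181.0·1.7 → Cₑ = 17.79 mg/L.
Load = 17.00 m³/s × 17.79 g/m³ × 86 400 s/d = 26130 kg/d.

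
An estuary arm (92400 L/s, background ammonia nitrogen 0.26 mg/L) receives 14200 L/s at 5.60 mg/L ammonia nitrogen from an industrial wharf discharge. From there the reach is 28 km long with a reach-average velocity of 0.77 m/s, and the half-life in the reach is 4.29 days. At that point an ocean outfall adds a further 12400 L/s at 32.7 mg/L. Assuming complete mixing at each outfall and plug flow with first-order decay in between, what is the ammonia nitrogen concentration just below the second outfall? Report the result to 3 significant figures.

Mixed concentration C = ΣQC/ΣQ = (92400·0.2600 + 14200·5.600) / 106600 = 103500/106600 = 0.9713 mg/L; combined flow 106600 L/s.
Travel time t = 28·1000 / 0.77 = 36360 s = 10.10 h.
Half-life 4.29 d → k = ln 2 / 4.29 = 0.1616 d⁻¹.
After decay, C = 0.9713 × e^(−kt) = 0.9713 × 0.9343 = 0.9075 mg/L.
At the second outfall, C = (106600·0.9075 + 12400·32.70) / (106600 + 12400) = 4.220 mg/L.

4.22 mg/L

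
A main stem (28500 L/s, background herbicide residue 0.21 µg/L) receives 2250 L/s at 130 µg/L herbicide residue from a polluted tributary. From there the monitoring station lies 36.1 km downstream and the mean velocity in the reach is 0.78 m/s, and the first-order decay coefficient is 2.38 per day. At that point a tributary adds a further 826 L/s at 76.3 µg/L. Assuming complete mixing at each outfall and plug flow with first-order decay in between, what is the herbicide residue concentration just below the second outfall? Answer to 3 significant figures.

After mixing, C = (28500·0.2100 + 2250·130.0) / 30750 = 298500/30750 = 9.707 µg/L; combined flow 30750 L/s.
Travel time t = 36.1·1000 / 0.78 = 46280 s = 12.86 h.
After decay, C = 9.707 × e^(−kt) = 9.707 × 0.2795 = 2.713 µg/L.
Second outfall: C = (30750·2.713 + 826.0·76.30)/31580 = 4.638 µg/L.

4.64 µg/L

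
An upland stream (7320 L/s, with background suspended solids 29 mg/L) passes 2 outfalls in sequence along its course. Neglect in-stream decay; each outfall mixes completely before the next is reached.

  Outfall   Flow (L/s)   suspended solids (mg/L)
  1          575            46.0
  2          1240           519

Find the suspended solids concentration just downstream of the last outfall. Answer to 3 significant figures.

96.6 mg/L

Below outfall 1: Q → 7895 L/s, C = (7320·29.00 + 575.0·46.00)/7895 = 30.24 mg/L.
Below outfall 2: Q → 9135 L/s, C = (7895·30.24 + 1240·519.0)/9135 = 96.58 mg/L.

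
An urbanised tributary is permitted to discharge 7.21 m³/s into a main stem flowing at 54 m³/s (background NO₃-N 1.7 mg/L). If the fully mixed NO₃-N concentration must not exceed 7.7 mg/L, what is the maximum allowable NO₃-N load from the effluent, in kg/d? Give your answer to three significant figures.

Mass balance at the limit: 54.00·1.700 + 7.210·Cₑ = 61.21·7.7 → Cₑ = 52.64 mg/L.
Load = 7.210 m³/s × 52.64 g/m³ × 86 400 s/d = 32790 kg/d.

32800 kg/d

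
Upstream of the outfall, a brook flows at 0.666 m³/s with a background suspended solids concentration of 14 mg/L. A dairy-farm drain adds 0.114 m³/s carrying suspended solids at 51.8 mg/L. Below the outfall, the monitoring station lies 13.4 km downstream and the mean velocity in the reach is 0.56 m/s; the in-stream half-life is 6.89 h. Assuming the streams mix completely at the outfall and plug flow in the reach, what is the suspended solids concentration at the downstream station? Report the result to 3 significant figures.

10.0 mg/L

Mass balance: C = (0.6660·14.00 + 0.1140·51.80) / 0.7800 = 15.23/0.7800 = 19.52 mg/L.
Travel time t = 13.4·1000 / 0.56 = 23930 s = 6.647 h.
Half-life 6.89 h → k = ln 2 / 6.89 = 0.1006 h⁻¹ = 2.414 d⁻¹.
Decay over the reach: 19.52·exp(−kt) = 19.52·0.5124 = 10.00 mg/L.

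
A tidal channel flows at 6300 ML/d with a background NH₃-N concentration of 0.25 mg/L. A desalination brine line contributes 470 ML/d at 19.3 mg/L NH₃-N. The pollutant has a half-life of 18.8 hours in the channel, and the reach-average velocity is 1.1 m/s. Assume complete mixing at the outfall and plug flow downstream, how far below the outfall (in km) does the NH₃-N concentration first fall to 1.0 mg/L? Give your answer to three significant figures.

Mass balance: C = (6300·0.2500 + 470.0·19.30) / 6770 = 10650/6770 = 1.573 mg/L.
Half-life 18.8 h → k = ln 2 / 18.8 = 0.03687 h⁻¹ = 0.8849 d⁻¹.
Set 1.573·exp(−k·t) = 1.0 → t = ln(1.573/1.0)/k = 44200 s = 12.28 h.
Distance = v·t = 1.1·44200 = 48620 m = 48.62 km.

48.6 km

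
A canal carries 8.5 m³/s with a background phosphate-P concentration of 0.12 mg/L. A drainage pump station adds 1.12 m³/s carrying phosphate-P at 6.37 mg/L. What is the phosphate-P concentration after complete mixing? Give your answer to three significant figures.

After mixing, C = (8.500·0.1200 + 1.120·6.370) / 9.620 = 8.154/9.620 = 0.8477 mg/L.

0.848 mg/L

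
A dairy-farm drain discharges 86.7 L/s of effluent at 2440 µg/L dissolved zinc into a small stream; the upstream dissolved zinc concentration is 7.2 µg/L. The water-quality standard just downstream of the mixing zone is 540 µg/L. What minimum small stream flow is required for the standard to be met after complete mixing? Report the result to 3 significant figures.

Set C_mix = 540: (Q·7.200 + 86.70·2440) / (Q + 86.70) = 540
→ Q = 86.70·(2440 − 540)/(540 − 7.200) = 309.2 L/s.

309 L/s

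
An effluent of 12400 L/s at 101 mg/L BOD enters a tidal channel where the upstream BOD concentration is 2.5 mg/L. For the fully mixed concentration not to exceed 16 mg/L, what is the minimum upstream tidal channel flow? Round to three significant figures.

78100 L/s

Set C_mix = 16: (Q·2.500 + 12400·101.0) / (Q + 12400) = 16
→ Q = 12400·(101.0 − 16)/(16 − 2.500) = 78070 L/s.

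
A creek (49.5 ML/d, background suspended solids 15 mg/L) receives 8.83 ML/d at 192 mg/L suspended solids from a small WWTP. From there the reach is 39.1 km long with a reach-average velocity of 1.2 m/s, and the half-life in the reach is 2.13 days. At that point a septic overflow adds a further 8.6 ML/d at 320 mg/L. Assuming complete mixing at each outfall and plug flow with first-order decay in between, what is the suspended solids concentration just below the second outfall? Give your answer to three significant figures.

73.3 mg/L

After mixing, C = (49.50·15.00 + 8.830·192.0) / 58.33 = 2438/58.33 = 41.79 mg/L; combined flow 58.33 ML/d.
Travel time t = 39.1·1000 / 1.2 = 32580 s = 9.051 h.
Half-life 2.13 d → k = ln 2 / 2.13 = 0.3254 d⁻¹.
First-order decay: C = 41.79·exp(−k·t) = 41.79·0.8845 = 36.97 mg/L.
At the second outfall, C = (58.33·36.97 + 8.600·320.0) / (58.33 + 8.600) = 73.33 mg/L.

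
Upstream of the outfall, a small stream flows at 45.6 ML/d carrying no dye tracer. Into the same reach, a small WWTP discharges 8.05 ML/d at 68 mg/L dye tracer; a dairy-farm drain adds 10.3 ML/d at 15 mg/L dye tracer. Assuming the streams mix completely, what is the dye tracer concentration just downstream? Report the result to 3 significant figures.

Conservation of mass: C = (45.60·0 + 8.050·68.00 + 10.30·15.00) / 63.95 = 701.9/63.95 = 10.98 mg/L.

11.0 mg/L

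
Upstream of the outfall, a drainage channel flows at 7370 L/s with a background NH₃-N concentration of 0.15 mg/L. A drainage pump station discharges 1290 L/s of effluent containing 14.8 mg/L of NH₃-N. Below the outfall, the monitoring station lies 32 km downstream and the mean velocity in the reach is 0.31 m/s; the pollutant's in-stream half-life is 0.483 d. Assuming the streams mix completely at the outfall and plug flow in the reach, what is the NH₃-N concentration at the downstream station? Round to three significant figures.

After mixing, C = (7370·0.1500 + 1290·14.80) / 8660 = 20200/8660 = 2.332 mg/L.
Travel time t = 32·1000 / 0.31 = 103200 s = 28.67 h.
Half-life 0.483 d → k = ln 2 / 0.483 = 1.435 d⁻¹.
Decay over the reach: 2.332·exp(−kt) = 2.332·0.1800 = 0.4199 mg/L.

0.420 mg/L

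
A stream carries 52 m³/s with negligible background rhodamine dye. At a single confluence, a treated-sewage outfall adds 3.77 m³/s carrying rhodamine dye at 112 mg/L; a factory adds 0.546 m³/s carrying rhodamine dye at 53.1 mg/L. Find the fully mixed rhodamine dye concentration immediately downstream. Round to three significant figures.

Mixed concentration C = ΣQC/ΣQ = (52.00·0 + 3.770·112.0 + 0.5460·53.10) / 56.32 = 451.2/56.32 = 8.013 mg/L.

8.01 mg/L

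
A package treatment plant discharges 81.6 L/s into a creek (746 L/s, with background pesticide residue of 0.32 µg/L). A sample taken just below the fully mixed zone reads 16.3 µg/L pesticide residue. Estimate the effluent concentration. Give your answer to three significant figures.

Mass balance: 746.0·0.3200 + 81.60·Cₑ = 827.6·16.30
→ Cₑ = (827.6·16.30 − 746.0·0.3200) / 81.60 = 162.4 µg/L.

162 µg/L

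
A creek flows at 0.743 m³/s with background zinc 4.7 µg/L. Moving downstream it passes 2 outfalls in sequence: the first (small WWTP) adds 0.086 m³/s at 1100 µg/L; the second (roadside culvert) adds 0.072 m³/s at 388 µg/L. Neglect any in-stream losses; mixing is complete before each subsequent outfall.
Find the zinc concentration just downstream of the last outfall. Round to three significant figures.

Below outfall 1: Q → 0.8290 m³/s, C = (0.7430·4.700 + 0.08600·1100)/0.8290 = 118.3 µg/L.
Below outfall 2: Q → 0.9010 m³/s, C = (0.8290·118.3 + 0.07200·388.0)/0.9010 = 139.9 µg/L.

140 µg/L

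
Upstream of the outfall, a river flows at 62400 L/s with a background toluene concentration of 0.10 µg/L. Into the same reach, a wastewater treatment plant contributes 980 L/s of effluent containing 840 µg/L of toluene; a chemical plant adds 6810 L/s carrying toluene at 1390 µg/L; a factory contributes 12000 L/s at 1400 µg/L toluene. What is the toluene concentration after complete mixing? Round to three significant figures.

330 µg/L

Mass balance: C = (62400·0.1000 + 980.0·840.0 + 6810·1390 + 12000·1400) / 82190 = 27100000/82190 = 329.7 µg/L.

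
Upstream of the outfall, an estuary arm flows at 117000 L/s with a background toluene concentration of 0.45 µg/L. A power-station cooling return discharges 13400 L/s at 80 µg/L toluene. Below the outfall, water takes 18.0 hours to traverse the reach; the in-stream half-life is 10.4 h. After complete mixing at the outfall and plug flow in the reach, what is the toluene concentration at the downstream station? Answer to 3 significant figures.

Flow-weighted average: C = (117000·0.4500 + 13400·80.00) / 130400 = 1125000/130400 = 8.625 µg/L.
Half-life 10.4 h → k = ln 2 / 10.4 = 0.06665 h⁻¹ = 1.600 d⁻¹.
After decay, C = 8.625 × e^(−kt) = 8.625 × 0.3013 = 2.599 µg/L.

2.60 µg/L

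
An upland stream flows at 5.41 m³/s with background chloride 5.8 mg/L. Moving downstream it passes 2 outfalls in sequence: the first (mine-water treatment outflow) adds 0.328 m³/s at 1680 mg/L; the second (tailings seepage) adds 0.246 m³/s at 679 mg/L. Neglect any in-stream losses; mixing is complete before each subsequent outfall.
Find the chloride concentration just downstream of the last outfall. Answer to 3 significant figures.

125 mg/L

After outfall 1: Q = 5.410 + 0.3280 = 5.738 m³/s; C = (5.410·5.800 + 0.3280·1680)/5.738 = 101.5 mg/L.
After outfall 2: Q = 5.738 + 0.2460 = 5.984 m³/s; C = (5.738·101.5 + 0.2460·679.0)/5.984 = 125.2 mg/L.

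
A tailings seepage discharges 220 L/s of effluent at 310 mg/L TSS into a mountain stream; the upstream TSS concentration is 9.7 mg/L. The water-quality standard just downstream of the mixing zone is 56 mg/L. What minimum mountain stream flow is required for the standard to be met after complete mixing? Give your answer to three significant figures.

Set C_mix = 56: (Q·9.700 + 220.0·310.0) / (Q + 220.0) = 56
→ Q = 220.0·(310.0 − 56)/(56 − 9.700) = 1207 L/s.

1210 L/s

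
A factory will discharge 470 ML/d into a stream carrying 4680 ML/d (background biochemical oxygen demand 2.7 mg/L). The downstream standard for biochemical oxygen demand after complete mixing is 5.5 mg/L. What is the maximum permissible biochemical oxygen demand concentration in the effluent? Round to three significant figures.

At the limit, (Qr·Cr + Qe·Cₑ)/(Qr + Qe) = 5.5:
Cₑ = (5150·5.5 − 4680·2.700) / 470.0 = 33.38 mg/L.

33.4 mg/L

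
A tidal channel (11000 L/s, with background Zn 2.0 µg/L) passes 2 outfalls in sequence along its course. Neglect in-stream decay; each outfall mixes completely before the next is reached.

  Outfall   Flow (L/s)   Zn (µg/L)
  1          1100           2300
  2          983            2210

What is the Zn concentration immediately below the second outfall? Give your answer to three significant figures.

After outfall 1: Q = 11000 + 1100 = 12100 L/s; C = (11000·2.000 + 1100·2300)/12100 = 210.9 µg/L.
After outfall 2: Q = 12100 + 983.0 = 13080 L/s; C = (12100·210.9 + 983.0·2210)/13080 = 361.1 µg/L.

361 µg/L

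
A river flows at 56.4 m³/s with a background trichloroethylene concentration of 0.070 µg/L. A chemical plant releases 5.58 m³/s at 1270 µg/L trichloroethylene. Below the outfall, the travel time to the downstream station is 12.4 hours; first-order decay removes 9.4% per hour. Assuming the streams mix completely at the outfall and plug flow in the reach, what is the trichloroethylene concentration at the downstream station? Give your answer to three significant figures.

33.6 µg/L

Mixed concentration C = ΣQC/ΣQ = (56.40·0.07000 + 5.580·1270) / 61.98 = 7091/61.98 = 114.4 µg/L.
9.4%/h lost → k = −ln(1 − 0.094) = 0.09872 h⁻¹.
After decay, C = 114.4 × e^(−kt) = 114.4 × 0.2940 = 33.64 µg/L.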